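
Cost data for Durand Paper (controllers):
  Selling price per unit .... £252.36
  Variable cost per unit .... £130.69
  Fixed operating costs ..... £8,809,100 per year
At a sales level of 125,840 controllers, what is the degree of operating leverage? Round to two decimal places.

2.35

At 125,840 units, contribution = 125,840 × £121.67 = £15,310,952.80.
Subtracting fixed costs: EBIT = £15,310,952.80 − £8,809,100 = £6,501,852.80.
Degree of operating leverage = £15,310,952.80 / £6,501,852.80 = 2.3549.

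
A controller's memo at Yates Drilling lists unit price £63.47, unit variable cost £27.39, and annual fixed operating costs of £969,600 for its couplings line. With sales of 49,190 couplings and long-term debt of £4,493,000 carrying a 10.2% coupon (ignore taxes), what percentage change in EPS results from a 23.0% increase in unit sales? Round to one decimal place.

Contribution at this volume is 49,190 × £36.08 = £1,774,775.20.
Operating income = contribution − fixed costs = £1,774,775.20 − £969,600 = £805,175.20.
Interest = £458,286.00, so EBIT − I = £346,889.20.
Degree of combined leverage = contribution ÷ (EBIT − I) = £1,774,775.20 ÷ £346,889.20 = 5.1163.
%ΔEPS = DCL × %ΔSales = 5.1163 × +23.0% = +117.7%.

+117.7%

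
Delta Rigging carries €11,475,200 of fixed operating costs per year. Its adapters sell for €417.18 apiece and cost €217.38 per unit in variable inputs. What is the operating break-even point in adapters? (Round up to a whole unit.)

Unit CM = price − variable cost = €417.18 − €217.38 = €199.80.
Units to break even: €11,475,200 ÷ €199.80 = 57,433.43, rounded up to 57,434.

57,434 adapters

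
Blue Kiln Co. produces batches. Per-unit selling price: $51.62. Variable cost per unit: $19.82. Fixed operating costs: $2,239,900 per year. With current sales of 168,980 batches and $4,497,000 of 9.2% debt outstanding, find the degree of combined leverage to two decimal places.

Contribution at this volume is 168,980 × $31.80 = $5,373,564.00.
Operating income = contribution − fixed costs = $5,373,564.00 − $2,239,900 = $3,133,664.00. Interest = $413,724.00.
DOL = $5,373,564.00 ÷ $3,133,664.00 = 1.7148; DFL = $3,133,664.00 ÷ $2,719,940.00 = 1.1521.
DCL = DOL × DFL = 1.7148 × 1.1521 = 1.9756.

1.98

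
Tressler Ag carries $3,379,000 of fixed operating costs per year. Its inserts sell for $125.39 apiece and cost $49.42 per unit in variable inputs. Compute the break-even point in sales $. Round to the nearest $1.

$5,577,107

Contribution margin per unit = $125.39 − $49.42 = $75.97, a CM ratio of $75.97 ÷ $125.39 = 0.6059.
Break-even sales = FC ÷ CM ratio = $3,379,000 × $125.39 / $75.97 = $5,577,107.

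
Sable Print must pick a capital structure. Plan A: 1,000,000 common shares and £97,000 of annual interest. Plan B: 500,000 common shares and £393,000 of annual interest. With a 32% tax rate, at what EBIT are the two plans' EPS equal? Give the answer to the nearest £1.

At indifference, (EBIT − 97,000)(1 − t)/1,000,000 = (EBIT − 393,000)(1 − t)/500,000.
Cancelling (1 − t) and cross-multiplying: 500,000·(EBIT − 97,000) = 1,000,000·(EBIT − 393,000).
Solving, EBIT = (393,000·1,000,000 − 97,000·500,000) / (1,000,000 − 500,000) = 344,500,000,000 / 500,000 = 689,000.00.

£689,000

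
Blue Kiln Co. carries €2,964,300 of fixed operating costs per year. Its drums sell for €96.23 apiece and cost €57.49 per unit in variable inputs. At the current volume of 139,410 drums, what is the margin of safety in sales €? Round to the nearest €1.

Each unit contributes €96.23 − €57.49 = €38.74. Break-even units = €2,964,300 ÷ €38.74 = 76,517.81; break-even revenue = 76,517.81 × €96.23 = €7,363,308.96.
Actual sales revenue = 139,410 × €96.23 = €13,415,424.30.
Margin of safety = €13,415,424.30 − €7,363,308.96 = €6,052,115.

€6,052,115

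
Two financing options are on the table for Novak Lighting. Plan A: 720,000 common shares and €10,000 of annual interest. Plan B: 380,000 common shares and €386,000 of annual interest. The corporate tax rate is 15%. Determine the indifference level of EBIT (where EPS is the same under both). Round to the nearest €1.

€806,235

Set EPS_A = EPS_B: (EBIT − €10,000)(1 − 0.15) ÷ 720,000 = (EBIT − €386,000)(1 − 0.15) ÷ 380,000.
Cancelling (1 − t) and cross-multiplying: 380,000·(EBIT − 10,000) = 720,000·(EBIT − 386,000).
EBIT × (720,000 − 380,000) = 386,000 × 720,000 − 10,000 × 380,000 = 274,120,000,000, so EBIT = 274,120,000,000 ÷ 340,000 = 806,235.29.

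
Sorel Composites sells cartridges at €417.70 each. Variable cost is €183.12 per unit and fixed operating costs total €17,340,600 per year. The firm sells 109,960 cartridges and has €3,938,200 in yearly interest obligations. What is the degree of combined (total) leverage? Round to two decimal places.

5.71

At 109,960 units, contribution = 109,960 × €234.58 = €25,794,416.80.
Subtracting fixed costs: EBIT = €25,794,416.80 − €17,340,600 = €8,453,816.80. Interest = €3,938,200.00.
DOL = €25,794,416.80 ÷ €8,453,816.80 = 3.0512; DFL = €8,453,816.80 ÷ €4,515,616.80 = 1.8721.
Combined leverage = 3.0512 × 1.8721 = 5.7122.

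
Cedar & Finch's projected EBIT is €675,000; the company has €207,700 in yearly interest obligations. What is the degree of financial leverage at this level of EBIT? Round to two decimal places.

1.44

Annual interest charges come to €207,700.00.
Degree of financial leverage = EBIT / (EBIT − interest) = €675,000 / €467,300.00 = 1.4445.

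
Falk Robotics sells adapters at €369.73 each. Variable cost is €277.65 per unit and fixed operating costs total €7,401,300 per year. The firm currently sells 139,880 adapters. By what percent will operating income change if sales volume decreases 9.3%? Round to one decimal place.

Total contribution margin = 139,880 × €92.08 = €12,880,150.40.
Operating income = contribution − fixed costs = €12,880,150.40 − €7,401,300 = €5,478,850.40.
DOL = contribution ÷ EBIT = €12,880,150.40 ÷ €5,478,850.40 = 2.3509.
Operating income changes by 2.3509 × -9.3% = -21.9%.

-21.9%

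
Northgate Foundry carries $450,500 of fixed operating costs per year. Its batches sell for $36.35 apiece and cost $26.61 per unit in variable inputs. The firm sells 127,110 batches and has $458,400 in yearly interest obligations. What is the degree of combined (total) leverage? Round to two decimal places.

3.76

Contribution at this volume is 127,110 × $9.74 = $1,238,051.40.
Subtracting fixed costs: EBIT = $1,238,051.40 − $450,500 = $787,551.40. Interest = $458,400.00.
DOL = $1,238,051.40 ÷ $787,551.40 = 1.5720; DFL = $787,551.40 ÷ $329,151.40 = 2.3927.
Combined leverage = 1.5720 × 2.3927 = 3.7613.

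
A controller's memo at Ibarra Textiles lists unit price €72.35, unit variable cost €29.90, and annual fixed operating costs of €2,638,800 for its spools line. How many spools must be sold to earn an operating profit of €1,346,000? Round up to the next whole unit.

93,871 spools

Unit CM = price − variable cost = €72.35 − €29.90 = €42.45.
Required volume = (fixed costs + target profit) ÷ CM = (€2,638,800 + €1,346,000) ÷ €42.45 = 93,870.44, so 93,871 spools.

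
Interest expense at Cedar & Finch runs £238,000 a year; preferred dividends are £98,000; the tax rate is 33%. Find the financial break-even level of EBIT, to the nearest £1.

£384,269

Grossing the preferred dividend up to pre-tax terms: £98,000 / (1 − 0.33) = £146,268.66.
EPS = 0 when EBIT covers interest plus the pre-tax preferred burden: £238,000 + £146,268.66 = £384,268.66.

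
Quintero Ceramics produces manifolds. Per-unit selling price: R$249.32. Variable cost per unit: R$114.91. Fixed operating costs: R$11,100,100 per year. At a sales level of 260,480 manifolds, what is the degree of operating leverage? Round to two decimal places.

1.46

At 260,480 units, contribution = 260,480 × R$134.41 = R$35,011,116.80.
Operating income = contribution − fixed costs = R$35,011,116.80 − R$11,100,100 = R$23,911,016.80.
Degree of operating leverage = R$35,011,116.80 / R$23,911,016.80 = 1.4642.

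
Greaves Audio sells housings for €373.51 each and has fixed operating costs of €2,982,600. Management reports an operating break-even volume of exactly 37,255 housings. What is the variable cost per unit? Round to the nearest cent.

Contribution per unit must be FC / Q = €2,982,600 / 37,255 = €80.0591.
Hence VC = price − CM = €373.51 − €80.0591 = €293.45.

€293.45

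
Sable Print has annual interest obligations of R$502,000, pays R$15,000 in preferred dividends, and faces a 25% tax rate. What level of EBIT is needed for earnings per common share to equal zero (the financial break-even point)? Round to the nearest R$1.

R$522,000

Preferred dividends are paid after tax, so their pre-tax equivalent is R$15,000 ÷ (1 − 0.25) = R$20,000.00.
Financial break-even EBIT = interest + D_p ÷ (1 − t) = R$502,000 + R$20,000.00 = R$522,000.00.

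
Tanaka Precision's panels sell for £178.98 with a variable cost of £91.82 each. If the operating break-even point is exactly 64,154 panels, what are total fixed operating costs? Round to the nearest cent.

Each unit contributes £178.98 − £91.82 = £87.16.
Since BE = FC / CM, FC = 64,154 × £87.16 = £5,591,662.64.

£5,591,662.64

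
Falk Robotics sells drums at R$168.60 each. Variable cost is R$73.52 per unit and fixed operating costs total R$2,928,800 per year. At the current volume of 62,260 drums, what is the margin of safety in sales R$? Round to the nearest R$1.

Contribution margin per unit = R$168.60 − R$73.52 = R$95.08. Break-even units = R$2,928,800 ÷ R$95.08 = 30,803.53; break-even revenue = 30,803.53 × R$168.60 = R$5,193,475.81.
Actual sales revenue = 62,260 × R$168.60 = R$10,497,036.00.
Margin of safety = R$10,497,036.00 − R$5,193,475.81 = R$5,303,560.

R$5,303,560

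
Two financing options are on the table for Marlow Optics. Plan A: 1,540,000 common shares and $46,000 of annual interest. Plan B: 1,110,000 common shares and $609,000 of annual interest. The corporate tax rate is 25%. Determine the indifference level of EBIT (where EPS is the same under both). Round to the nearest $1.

$2,062,326

Set EPS_A = EPS_B: (EBIT − $46,000)(1 − 0.25) ÷ 1,540,000 = (EBIT − $609,000)(1 − 0.25) ÷ 1,110,000.
The (1 − t) factor cancels: (EBIT − 46,000) × 1,110,000 = (EBIT − 609,000) × 1,540,000.
Solving, EBIT = (609,000·1,540,000 − 46,000·1,110,000) / (1,540,000 − 1,110,000) = 886,800,000,000 / 430,000 = 2,062,325.58.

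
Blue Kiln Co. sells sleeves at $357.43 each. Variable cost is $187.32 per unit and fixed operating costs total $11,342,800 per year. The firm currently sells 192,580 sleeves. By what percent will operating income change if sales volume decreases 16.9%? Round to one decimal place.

Contribution at this volume is 192,580 × $170.11 = $32,759,783.80.
Subtracting fixed costs: EBIT = $32,759,783.80 − $11,342,800 = $21,416,983.80.
Degree of operating leverage = $32,759,783.80 / $21,416,983.80 = 1.5296.
Operating income changes by 1.5296 × -16.9% = -25.9%.

-25.9%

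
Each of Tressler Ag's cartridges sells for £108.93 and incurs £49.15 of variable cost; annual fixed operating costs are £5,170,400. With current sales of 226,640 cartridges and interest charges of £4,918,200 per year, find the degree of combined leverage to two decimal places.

3.92

At 226,640 units, contribution = 226,640 × £59.78 = £13,548,539.20.
Operating income = contribution − fixed costs = £13,548,539.20 − £5,170,400 = £8,378,139.20. Interest = £4,918,200.00.
DOL = £13,548,539.20 ÷ £8,378,139.20 = 1.6171; DFL = £8,378,139.20 ÷ £3,459,939.20 = 2.4215.
DCL = DOL × DFL = 1.6171 × 2.4215 = 3.9158.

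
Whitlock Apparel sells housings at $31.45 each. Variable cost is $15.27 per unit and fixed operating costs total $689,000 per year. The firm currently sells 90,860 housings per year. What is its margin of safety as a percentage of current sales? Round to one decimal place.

53.1%

Unit CM = price − variable cost = $31.45 − $15.27 = $16.18. Break-even units = $689,000 ÷ $16.18 = 42,583.44; break-even revenue = 42,583.44 × $31.45 = $1,339,249.07.
Current sales = 90,860 × $31.45 = $2,857,547.00.
Margin of safety = ($2,857,547.00 − $1,339,249.07) ÷ $2,857,547.00 = 53.1%.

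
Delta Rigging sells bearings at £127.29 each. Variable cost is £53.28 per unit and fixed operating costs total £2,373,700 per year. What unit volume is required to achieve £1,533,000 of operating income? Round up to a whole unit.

Contribution margin per unit = £127.29 − £53.28 = £74.01.
Need Q such that Q × £74.01 − £2,373,700 = £1,533,000, i.e. Q = £3,906,700 / £74.01 = 52,786.11 → 52,787.

52,787 bearings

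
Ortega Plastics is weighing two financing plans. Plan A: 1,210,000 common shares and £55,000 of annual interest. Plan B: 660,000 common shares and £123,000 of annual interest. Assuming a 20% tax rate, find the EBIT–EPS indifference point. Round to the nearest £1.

£204,600

Set EPS_A = EPS_B: (EBIT − £55,000)(1 − 0.20) ÷ 1,210,000 = (EBIT − £123,000)(1 − 0.20) ÷ 660,000.
The (1 − t) factor cancels: (EBIT − 55,000) × 660,000 = (EBIT − 123,000) × 1,210,000.
EBIT × (1,210,000 − 660,000) = 123,000 × 1,210,000 − 55,000 × 660,000 = 112,530,000,000, so EBIT = 112,530,000,000 ÷ 550,000 = 204,600.00.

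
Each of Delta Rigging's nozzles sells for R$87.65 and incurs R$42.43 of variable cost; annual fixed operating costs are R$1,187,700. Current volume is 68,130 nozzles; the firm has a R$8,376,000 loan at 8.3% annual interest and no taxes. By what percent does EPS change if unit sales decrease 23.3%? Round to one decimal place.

-59.9%

At 68,130 units, contribution = 68,130 × R$45.22 = R$3,080,838.60.
Operating income = contribution − fixed costs = R$3,080,838.60 − R$1,187,700 = R$1,893,138.60.
Interest = R$695,208.00, so EBIT − I = R$1,197,930.60.
Degree of combined leverage = contribution ÷ (EBIT − I) = R$3,080,838.60 ÷ R$1,197,930.60 = 2.5718.
EPS therefore changes by 2.5718 × (-23.3%) = -59.9%.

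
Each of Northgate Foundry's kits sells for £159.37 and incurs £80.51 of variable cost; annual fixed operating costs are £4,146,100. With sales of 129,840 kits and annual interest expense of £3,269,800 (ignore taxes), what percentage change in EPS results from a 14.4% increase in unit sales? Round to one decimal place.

+52.2%

At 129,840 units, contribution = 129,840 × £78.86 = £10,239,182.40.
Operating income = contribution − fixed costs = £10,239,182.40 − £4,146,100 = £6,093,082.40.
Interest = £3,269,800.00, so EBIT − I = £2,823,282.40.
DCL = total CM / (EBIT − I) = £10,239,182.40 / £2,823,282.40 = 3.6267.
EPS therefore changes by 3.6267 × (+14.4%) = +52.2%.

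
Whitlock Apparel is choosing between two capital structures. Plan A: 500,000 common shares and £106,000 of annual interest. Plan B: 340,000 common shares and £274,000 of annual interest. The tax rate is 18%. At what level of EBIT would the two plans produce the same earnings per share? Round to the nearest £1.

Set EPS_A = EPS_B: (EBIT − £106,000)(1 − 0.18) ÷ 500,000 = (EBIT − £274,000)(1 − 0.18) ÷ 340,000.
The (1 − t) factor cancels: (EBIT − 106,000) × 340,000 = (EBIT − 274,000) × 500,000.
Solving, EBIT = (274,000·500,000 − 106,000·340,000) / (500,000 − 340,000) = 100,960,000,000 / 160,000 = 631,000.00.

£631,000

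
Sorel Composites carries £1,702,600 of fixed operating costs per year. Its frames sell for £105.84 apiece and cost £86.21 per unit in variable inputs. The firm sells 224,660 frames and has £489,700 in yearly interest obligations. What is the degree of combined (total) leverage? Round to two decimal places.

1.99

Contribution at this volume is 224,660 × £19.63 = £4,410,075.80.
Subtracting fixed costs: EBIT = £4,410,075.80 − £1,702,600 = £2,707,475.80. Interest = £489,700.00, so EBIT − I = £2,217,775.80.
Degree of total leverage = total CM / (EBIT − interest) = £4,410,075.80 / £2,217,775.80 = 1.9885.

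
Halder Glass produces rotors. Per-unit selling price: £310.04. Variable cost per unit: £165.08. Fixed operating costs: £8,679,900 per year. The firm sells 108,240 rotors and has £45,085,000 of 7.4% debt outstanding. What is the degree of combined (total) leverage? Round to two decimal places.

At 108,240 units, contribution = 108,240 × £144.96 = £15,690,470.40.
Subtracting fixed costs: EBIT = £15,690,470.40 − £8,679,900 = £7,010,570.40. Interest = £3,336,290.00.
DOL = £15,690,470.40 ÷ £7,010,570.40 = 2.2381; DFL = £7,010,570.40 ÷ £3,674,280.40 = 1.9080.
DCL = DOL × DFL = 2.2381 × 1.9080 = 4.2703.

4.27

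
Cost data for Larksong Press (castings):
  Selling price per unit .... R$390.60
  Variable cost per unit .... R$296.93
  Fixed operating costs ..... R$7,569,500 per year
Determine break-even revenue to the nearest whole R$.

Contribution margin per unit = R$390.60 − R$296.93 = R$93.67, a CM ratio of R$93.67 ÷ R$390.60 = 0.2398.
Break-even sales = FC ÷ CM ratio = R$7,569,500 × R$390.60 / R$93.67 = R$31,564,500.

R$31,564,500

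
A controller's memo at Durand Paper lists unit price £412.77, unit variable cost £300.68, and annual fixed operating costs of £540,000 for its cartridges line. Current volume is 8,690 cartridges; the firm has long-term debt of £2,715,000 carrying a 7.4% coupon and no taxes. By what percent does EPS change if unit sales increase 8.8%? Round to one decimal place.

+36.8%

Total contribution margin = 8,690 × £112.09 = £974,062.10.
Subtracting fixed costs: EBIT = £974,062.10 − £540,000 = £434,062.10.
After interest of £200,910.00, pre-tax earnings = £233,152.10.
DCL = total CM / (EBIT − I) = £974,062.10 / £233,152.10 = 4.1778.
EPS therefore changes by 4.1778 × (+8.8%) = +36.8%.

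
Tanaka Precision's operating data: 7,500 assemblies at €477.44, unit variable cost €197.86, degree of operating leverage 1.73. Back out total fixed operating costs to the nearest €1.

Contribution at this volume is 7,500 × €279.58 = €2,096,850.00.
Since DOL = CM ÷ EBIT, EBIT = €2,096,850.00 ÷ 1.73 = €1,212,052.02.
Fixed costs = CM − EBIT = €2,096,850.00 − €1,212,052.02 = €884,798.

€884,798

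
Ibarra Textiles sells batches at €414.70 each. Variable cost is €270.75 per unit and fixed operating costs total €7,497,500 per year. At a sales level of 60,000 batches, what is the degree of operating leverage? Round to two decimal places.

Contribution at this volume is 60,000 × €143.95 = €8,637,000.00.
EBIT = €8,637,000.00 − €7,497,500 = €1,139,500.00.
So DOL = total CM / EBIT = €8,637,000.00 / €1,139,500.00 = 7.5796.

7.58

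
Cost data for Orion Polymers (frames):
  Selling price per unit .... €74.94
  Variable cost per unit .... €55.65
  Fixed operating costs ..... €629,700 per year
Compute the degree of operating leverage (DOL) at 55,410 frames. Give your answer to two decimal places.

2.43

Contribution at this volume is 55,410 × €19.29 = €1,068,858.90.
Operating income = contribution − fixed costs = €1,068,858.90 − €629,700 = €439,158.90.
DOL = contribution ÷ EBIT = €1,068,858.90 ÷ €439,158.90 = 2.4339.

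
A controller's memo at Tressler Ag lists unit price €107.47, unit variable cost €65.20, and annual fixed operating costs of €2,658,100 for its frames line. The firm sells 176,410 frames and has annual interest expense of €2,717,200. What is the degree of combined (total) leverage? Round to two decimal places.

3.58

Contribution at this volume is 176,410 × €42.27 = €7,456,850.70.
Operating income = contribution − fixed costs = €7,456,850.70 − €2,658,100 = €4,798,750.70. Interest = €2,717,200.00.
DOL = €7,456,850.70 ÷ €4,798,750.70 = 1.5539; DFL = €4,798,750.70 ÷ €2,081,550.70 = 2.3054.
DCL = DOL × DFL = 1.5539 × 2.3054 = 3.5824.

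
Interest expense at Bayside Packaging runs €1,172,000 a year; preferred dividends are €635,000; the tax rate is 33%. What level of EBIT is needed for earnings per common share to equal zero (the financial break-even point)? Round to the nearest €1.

€2,119,761

Preferred dividends are paid after tax, so their pre-tax equivalent is €635,000 ÷ (1 − 0.33) = €947,761.19.
EPS = 0 when EBIT covers interest plus the pre-tax preferred burden: €1,172,000 + €947,761.19 = €2,119,761.19.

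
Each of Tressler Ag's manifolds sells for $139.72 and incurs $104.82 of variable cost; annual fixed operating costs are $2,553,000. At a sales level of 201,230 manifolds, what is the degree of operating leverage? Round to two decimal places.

1.57

Contribution at this volume is 201,230 × $34.90 = $7,022,927.00.
EBIT = $7,022,927.00 − $2,553,000 = $4,469,927.00.
DOL = contribution ÷ EBIT = $7,022,927.00 ÷ $4,469,927.00 = 1.5712.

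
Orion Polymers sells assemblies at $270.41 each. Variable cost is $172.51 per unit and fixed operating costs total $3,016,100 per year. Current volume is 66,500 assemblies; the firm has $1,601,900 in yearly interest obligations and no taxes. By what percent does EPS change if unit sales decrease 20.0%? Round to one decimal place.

-68.8%

Contribution at this volume is 66,500 × $97.90 = $6,510,350.00.
Subtracting fixed costs: EBIT = $6,510,350.00 − $3,016,100 = $3,494,250.00.
Interest = $1,601,900.00, so EBIT − I = $1,892,350.00.
DCL = total CM / (EBIT − I) = $6,510,350.00 / $1,892,350.00 = 3.4404.
%ΔEPS = DCL × %ΔSales = 3.4404 × -20.0% = -68.8%.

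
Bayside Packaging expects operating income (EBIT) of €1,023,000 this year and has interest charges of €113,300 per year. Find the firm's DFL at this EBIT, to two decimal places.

Annual interest charges come to €113,300.00.
DFL = EBIT ÷ (EBIT − I) = €1,023,000 ÷ (€1,023,000 − €113,300.00) = €1,023,000 ÷ €909,700.00 = 1.1245.

1.12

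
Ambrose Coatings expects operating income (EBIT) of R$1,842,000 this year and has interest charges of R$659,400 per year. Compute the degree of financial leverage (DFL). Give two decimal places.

1.56

Interest = R$659,400.00.
DFL = EBIT ÷ (EBIT − I) = R$1,842,000 ÷ (R$1,842,000 − R$659,400.00) = R$1,842,000 ÷ R$1,182,600.00 = 1.5576.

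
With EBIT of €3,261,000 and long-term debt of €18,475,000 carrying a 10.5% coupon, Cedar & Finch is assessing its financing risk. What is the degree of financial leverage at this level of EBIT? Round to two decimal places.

2.47

Annual interest charges come to €1,939,875.00.
DFL = EBIT ÷ (EBIT − I) = €3,261,000 ÷ (€3,261,000 − €1,939,875.00) = €3,261,000 ÷ €1,321,125.00 = 2.4684.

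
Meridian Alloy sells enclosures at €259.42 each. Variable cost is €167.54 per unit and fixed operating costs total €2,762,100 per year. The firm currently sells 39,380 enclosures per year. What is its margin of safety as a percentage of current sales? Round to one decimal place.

Contribution margin per unit = €259.42 − €167.54 = €91.88. Break-even units = €2,762,100 ÷ €91.88 = 30,062.04; break-even revenue = 30,062.04 × €259.42 = €7,798,693.75.
Actual sales revenue = 39,380 × €259.42 = €10,215,959.60.
Margin of safety = (€10,215,959.60 − €7,798,693.75) ÷ €10,215,959.60 = 23.7%.

23.7%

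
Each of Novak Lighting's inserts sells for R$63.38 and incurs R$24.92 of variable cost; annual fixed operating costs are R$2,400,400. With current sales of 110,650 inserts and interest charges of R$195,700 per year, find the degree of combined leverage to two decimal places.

2.56

Total contribution margin = 110,650 × R$38.46 = R$4,255,599.00.
Subtracting fixed costs: EBIT = R$4,255,599.00 − R$2,400,400 = R$1,855,199.00. Interest = R$195,700.00, so EBIT − I = R$1,659,499.00.
Degree of total leverage = total CM / (EBIT − interest) = R$4,255,599.00 / R$1,659,499.00 = 2.5644.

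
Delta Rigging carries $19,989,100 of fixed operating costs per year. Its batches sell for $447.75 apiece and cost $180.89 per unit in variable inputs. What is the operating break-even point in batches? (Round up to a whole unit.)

74,905 batches

Unit CM = price − variable cost = $447.75 − $180.89 = $266.86.
Break-even Q = $19,989,100 / $266.86 = 74,904.82 → 74,905 batches.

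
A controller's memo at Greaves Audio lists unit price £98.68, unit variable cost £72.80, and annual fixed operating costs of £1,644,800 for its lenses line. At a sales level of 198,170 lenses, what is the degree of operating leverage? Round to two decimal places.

1.47

At 198,170 units, contribution = 198,170 × £25.88 = £5,128,639.60.
Subtracting fixed costs: EBIT = £5,128,639.60 − £1,644,800 = £3,483,839.60.
DOL = contribution ÷ EBIT = £5,128,639.60 ÷ £3,483,839.60 = 1.4721.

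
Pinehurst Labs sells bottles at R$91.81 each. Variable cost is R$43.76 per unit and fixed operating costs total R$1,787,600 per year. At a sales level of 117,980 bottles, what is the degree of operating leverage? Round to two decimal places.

1.46

Total contribution margin = 117,980 × R$48.05 = R$5,668,939.00.
EBIT = R$5,668,939.00 − R$1,787,600 = R$3,881,339.00.
DOL = contribution ÷ EBIT = R$5,668,939.00 ÷ R$3,881,339.00 = 1.4606.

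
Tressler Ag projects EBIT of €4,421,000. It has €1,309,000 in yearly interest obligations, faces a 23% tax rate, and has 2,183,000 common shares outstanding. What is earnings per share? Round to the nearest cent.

Interest = €1,309,000.00, so EBT = €4,421,000 − €1,309,000.00 = €3,112,000.00.
Net income = €3,112,000.00 × (1 − 0.23) = €2,396,240.00.
EPS = €2,396,240.00 ÷ 2,183,000 = €1.10.

€1.10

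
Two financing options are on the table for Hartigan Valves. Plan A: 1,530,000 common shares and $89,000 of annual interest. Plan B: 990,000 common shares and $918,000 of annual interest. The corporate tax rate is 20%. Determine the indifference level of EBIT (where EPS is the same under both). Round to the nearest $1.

$2,437,833

Set EPS_A = EPS_B: (EBIT − $89,000)(1 − 0.20) ÷ 1,530,000 = (EBIT − $918,000)(1 − 0.20) ÷ 990,000.
Cancelling (1 − t) and cross-multiplying: 990,000·(EBIT − 89,000) = 1,530,000·(EBIT − 918,000).
EBIT × (1,530,000 − 990,000) = 918,000 × 1,530,000 − 89,000 × 990,000 = 1,316,430,000,000, so EBIT = 1,316,430,000,000 ÷ 540,000 = 2,437,833.33.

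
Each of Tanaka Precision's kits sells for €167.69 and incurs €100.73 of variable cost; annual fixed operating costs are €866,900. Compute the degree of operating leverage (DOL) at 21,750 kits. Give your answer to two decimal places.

2.47

At 21,750 units, contribution = 21,750 × €66.96 = €1,456,380.00.
EBIT = €1,456,380.00 − €866,900 = €589,480.00.
Degree of operating leverage = €1,456,380.00 / €589,480.00 = 2.4706.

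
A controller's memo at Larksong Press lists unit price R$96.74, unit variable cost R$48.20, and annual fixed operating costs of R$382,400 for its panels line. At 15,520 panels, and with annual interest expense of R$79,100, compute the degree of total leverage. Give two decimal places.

2.58

Total contribution margin = 15,520 × R$48.54 = R$753,340.80.
Subtracting fixed costs: EBIT = R$753,340.80 − R$382,400 = R$370,940.80. Interest = R$79,100.00, so EBIT − I = R$291,840.80.
Degree of total leverage = total CM / (EBIT − interest) = R$753,340.80 / R$291,840.80 = 2.5813.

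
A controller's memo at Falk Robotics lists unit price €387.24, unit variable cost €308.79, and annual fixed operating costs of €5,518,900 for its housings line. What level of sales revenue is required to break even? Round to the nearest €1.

€27,242,050

CM per unit = €387.24 − €308.79 = €78.45; CM ratio = €78.45 / €387.24 = 0.2026.
Break-even revenue = fixed costs × price ÷ CM = €5,518,900 × €387.24 ÷ €78.45 = €27,242,050.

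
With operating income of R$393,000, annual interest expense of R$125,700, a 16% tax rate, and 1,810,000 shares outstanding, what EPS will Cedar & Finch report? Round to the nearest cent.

R$0.12

Pre-tax income = R$393,000 − R$125,700.00 = R$267,300.00.
After tax at 16%: net income = R$267,300.00 × 0.84 = R$224,532.00.
Per share: R$224,532.00 / 1,810,000 shares = R$0.12.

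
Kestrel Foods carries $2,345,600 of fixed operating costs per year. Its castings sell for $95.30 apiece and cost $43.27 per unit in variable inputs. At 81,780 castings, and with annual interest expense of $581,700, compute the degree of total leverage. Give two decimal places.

Total contribution margin = 81,780 × $52.03 = $4,255,013.40.
EBIT = $4,255,013.40 − $2,345,600 = $1,909,413.40. Interest = $581,700.00.
DOL = $4,255,013.40 ÷ $1,909,413.40 = 2.2284; DFL = $1,909,413.40 ÷ $1,327,713.40 = 1.4381.
DCL = DOL × DFL = 2.2284 × 1.4381 = 3.2047.

3.20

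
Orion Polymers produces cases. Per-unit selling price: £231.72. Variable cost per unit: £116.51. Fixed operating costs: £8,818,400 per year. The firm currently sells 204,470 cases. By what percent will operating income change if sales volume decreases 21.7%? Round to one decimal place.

Total contribution margin = 204,470 × £115.21 = £23,556,988.70.
Operating income = contribution − fixed costs = £23,556,988.70 − £8,818,400 = £14,738,588.70.
Degree of operating leverage = £23,556,988.70 / £14,738,588.70 = 1.5983.
Operating income changes by 1.5983 × -21.7% = -34.7%.

-34.7%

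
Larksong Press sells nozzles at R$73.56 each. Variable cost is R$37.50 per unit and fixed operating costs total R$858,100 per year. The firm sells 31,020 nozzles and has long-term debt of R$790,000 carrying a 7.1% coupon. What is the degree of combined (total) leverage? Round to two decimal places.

At 31,020 units, contribution = 31,020 × R$36.06 = R$1,118,581.20.
Subtracting fixed costs: EBIT = R$1,118,581.20 − R$858,100 = R$260,481.20. Interest = R$56,090.00.
DOL = R$1,118,581.20 ÷ R$260,481.20 = 4.2943; DFL = R$260,481.20 ÷ R$204,391.20 = 1.2744.
DCL = DOL × DFL = 4.2943 × 1.2744 = 5.4727.

5.47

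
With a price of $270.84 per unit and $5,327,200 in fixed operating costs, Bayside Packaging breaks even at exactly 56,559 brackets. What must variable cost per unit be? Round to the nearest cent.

$176.65

Contribution per unit must be FC / Q = $5,327,200 / 56,559 = $94.1884.
Variable cost per unit = $270.84 − $94.1884 = $176.65.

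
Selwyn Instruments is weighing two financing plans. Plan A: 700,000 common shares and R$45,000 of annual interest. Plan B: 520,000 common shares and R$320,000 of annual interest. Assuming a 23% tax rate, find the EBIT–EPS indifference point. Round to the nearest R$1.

Set EPS_A = EPS_B: (EBIT − R$45,000)(1 − 0.23) ÷ 700,000 = (EBIT − R$320,000)(1 − 0.23) ÷ 520,000.
Cancelling (1 − t) and cross-multiplying: 520,000·(EBIT − 45,000) = 700,000·(EBIT − 320,000).
EBIT × (700,000 − 520,000) = 320,000 × 700,000 − 45,000 × 520,000 = 200,600,000,000, so EBIT = 200,600,000,000 ÷ 180,000 = 1,114,444.44.

R$1,114,444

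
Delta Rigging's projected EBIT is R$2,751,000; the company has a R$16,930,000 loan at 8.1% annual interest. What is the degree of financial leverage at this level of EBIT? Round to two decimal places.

1.99

Annual interest charges come to R$1,371,330.00.
Degree of financial leverage = EBIT / (EBIT − interest) = R$2,751,000 / R$1,379,670.00 = 1.9940.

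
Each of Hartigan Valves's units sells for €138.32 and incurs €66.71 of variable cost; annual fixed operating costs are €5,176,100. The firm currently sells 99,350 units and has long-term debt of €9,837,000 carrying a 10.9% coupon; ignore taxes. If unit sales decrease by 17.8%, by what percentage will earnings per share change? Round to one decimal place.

-146.2%

Contribution at this volume is 99,350 × €71.61 = €7,114,453.50.
EBIT = €7,114,453.50 − €5,176,100 = €1,938,353.50.
Interest = €1,072,233.00, so EBIT − I = €866,120.50.
Degree of combined leverage = contribution ÷ (EBIT − I) = €7,114,453.50 ÷ €866,120.50 = 8.2142.
%ΔEPS = DCL × %ΔSales = 8.2142 × -17.8% = -146.2%.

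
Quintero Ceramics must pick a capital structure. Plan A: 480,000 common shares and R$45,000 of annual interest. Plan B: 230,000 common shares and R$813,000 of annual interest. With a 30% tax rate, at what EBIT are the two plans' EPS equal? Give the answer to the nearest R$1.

At indifference, (EBIT − 45,000)(1 − t)/480,000 = (EBIT − 813,000)(1 − t)/230,000.
Cancelling (1 − t) and cross-multiplying: 230,000·(EBIT − 45,000) = 480,000·(EBIT − 813,000).
EBIT × (480,000 − 230,000) = 813,000 × 480,000 − 45,000 × 230,000 = 379,890,000,000, so EBIT = 379,890,000,000 ÷ 250,000 = 1,519,560.00.

R$1,519,560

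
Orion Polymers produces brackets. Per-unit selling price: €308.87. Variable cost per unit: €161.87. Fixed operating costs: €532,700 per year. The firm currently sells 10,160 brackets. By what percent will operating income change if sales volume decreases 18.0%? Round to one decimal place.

-28.0%

Contribution at this volume is 10,160 × €147.00 = €1,493,520.00.
Operating income = contribution − fixed costs = €1,493,520.00 − €532,700 = €960,820.00.
Degree of operating leverage = €1,493,520.00 / €960,820.00 = 1.5544.
Operating income changes by 1.5544 × -18.0% = -28.0%.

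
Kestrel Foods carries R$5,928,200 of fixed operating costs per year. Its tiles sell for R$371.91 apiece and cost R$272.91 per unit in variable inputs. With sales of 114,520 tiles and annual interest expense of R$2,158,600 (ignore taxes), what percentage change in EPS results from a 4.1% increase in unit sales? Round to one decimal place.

+14.3%

At 114,520 units, contribution = 114,520 × R$99.00 = R$11,337,480.00.
Operating income = contribution − fixed costs = R$11,337,480.00 − R$5,928,200 = R$5,409,280.00.
After interest of R$2,158,600.00, pre-tax earnings = R$3,250,680.00.
DCL = total CM / (EBIT − I) = R$11,337,480.00 / R$3,250,680.00 = 3.4877.
EPS therefore changes by 3.4877 × (+4.1%) = +14.3%.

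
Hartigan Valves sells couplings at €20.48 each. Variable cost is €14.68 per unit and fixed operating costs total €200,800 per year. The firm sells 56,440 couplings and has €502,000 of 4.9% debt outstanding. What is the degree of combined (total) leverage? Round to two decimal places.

3.21

At 56,440 units, contribution = 56,440 × €5.80 = €327,352.00.
EBIT = €327,352.00 − €200,800 = €126,552.00. Interest = €24,598.00, so EBIT − I = €101,954.00.
DCL = contribution ÷ (EBIT − I) = €327,352.00 ÷ €101,954.00 = 3.2108.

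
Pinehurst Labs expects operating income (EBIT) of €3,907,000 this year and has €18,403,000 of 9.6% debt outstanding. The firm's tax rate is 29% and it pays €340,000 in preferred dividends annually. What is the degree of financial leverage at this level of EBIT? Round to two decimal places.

2.35

Annual interest charges come to €1,766,688.00.
Preferred dividends grossed up pre-tax: €340,000 / (1 − 0.29) = €478,873.24.
DFL = EBIT ÷ [EBIT − I − D_p/(1−t)] = €3,907,000 ÷ [€3,907,000 − €1,766,688.00 − €478,873.24] = €3,907,000 ÷ €1,661,438.76 = 2.3516.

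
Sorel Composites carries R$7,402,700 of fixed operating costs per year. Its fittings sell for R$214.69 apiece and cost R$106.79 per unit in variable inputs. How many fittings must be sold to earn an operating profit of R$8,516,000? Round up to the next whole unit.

147,532 fittings

Unit CM = price − variable cost = R$214.69 − R$106.79 = R$107.90.
Units = (FC + target) / CM = (R$7,402,700 + R$8,516,000) / R$107.90 = 147,531.97, so 147,532 fittings.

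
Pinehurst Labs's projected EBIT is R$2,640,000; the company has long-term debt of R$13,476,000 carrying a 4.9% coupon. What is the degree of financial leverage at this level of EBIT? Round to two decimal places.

1.33

Interest = R$660,324.00.
DFL = EBIT ÷ (EBIT − I) = R$2,640,000 ÷ (R$2,640,000 − R$660,324.00) = R$2,640,000 ÷ R$1,979,676.00 = 1.3336.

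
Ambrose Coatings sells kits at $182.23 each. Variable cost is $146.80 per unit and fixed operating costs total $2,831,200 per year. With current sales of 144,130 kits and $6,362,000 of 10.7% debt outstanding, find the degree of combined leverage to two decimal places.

At 144,130 units, contribution = 144,130 × $35.43 = $5,106,525.90.
EBIT = $5,106,525.90 − $2,831,200 = $2,275,325.90. Interest = $680,734.00.
DOL = $5,106,525.90 ÷ $2,275,325.90 = 2.2443; DFL = $2,275,325.90 ÷ $1,594,591.90 = 1.4269.
DCL = DOL × DFL = 2.2443 × 1.4269 = 3.2024.

3.20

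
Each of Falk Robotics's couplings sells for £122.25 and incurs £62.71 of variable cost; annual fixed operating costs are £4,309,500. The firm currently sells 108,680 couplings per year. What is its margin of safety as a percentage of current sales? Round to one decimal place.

Contribution margin per unit = £122.25 − £62.71 = £59.54. Break-even units = £4,309,500 ÷ £59.54 = 72,379.91; break-even revenue = 72,379.91 × £122.25 = £8,848,444.32.
Current sales = 108,680 × £122.25 = £13,286,130.00.
Margin of safety = (£13,286,130.00 − £8,848,444.32) ÷ £13,286,130.00 = 33.4%.

33.4%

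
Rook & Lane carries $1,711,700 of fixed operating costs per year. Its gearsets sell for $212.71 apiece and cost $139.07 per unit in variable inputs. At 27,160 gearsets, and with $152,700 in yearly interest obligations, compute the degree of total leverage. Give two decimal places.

Contribution at this volume is 27,160 × $73.64 = $2,000,062.40.
Operating income = contribution − fixed costs = $2,000,062.40 − $1,711,700 = $288,362.40. Interest = $152,700.00, so EBIT − I = $135,662.40.
Degree of total leverage = total CM / (EBIT − interest) = $2,000,062.40 / $135,662.40 = 14.7429.

14.74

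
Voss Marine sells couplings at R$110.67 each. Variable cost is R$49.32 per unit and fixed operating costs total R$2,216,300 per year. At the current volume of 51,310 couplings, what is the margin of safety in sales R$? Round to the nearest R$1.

R$1,680,468

Contribution margin per unit = R$110.67 − R$49.32 = R$61.35. Break-even units = R$2,216,300 ÷ R$61.35 = 36,125.51; break-even revenue = 36,125.51 × R$110.67 = R$3,998,010.12.
Current sales = 51,310 × R$110.67 = R$5,678,477.70.
Margin of safety = R$5,678,477.70 − R$3,998,010.12 = R$1,680,468.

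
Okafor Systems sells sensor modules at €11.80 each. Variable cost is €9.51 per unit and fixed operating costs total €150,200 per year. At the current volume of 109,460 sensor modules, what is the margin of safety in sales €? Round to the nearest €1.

Contribution margin per unit = €11.80 − €9.51 = €2.29. Break-even units = €150,200 ÷ €2.29 = 65,589.52; break-even revenue = 65,589.52 × €11.80 = €773,956.33.
Actual sales revenue = 109,460 × €11.80 = €1,291,628.00.
Margin of safety = €1,291,628.00 − €773,956.33 = €517,672.

€517,672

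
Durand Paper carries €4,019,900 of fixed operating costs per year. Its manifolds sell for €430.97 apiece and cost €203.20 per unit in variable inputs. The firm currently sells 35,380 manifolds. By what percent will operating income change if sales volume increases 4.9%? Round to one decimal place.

+9.8%

At 35,380 units, contribution = 35,380 × €227.77 = €8,058,502.60.
Subtracting fixed costs: EBIT = €8,058,502.60 − €4,019,900 = €4,038,602.60.
DOL = contribution ÷ EBIT = €8,058,502.60 ÷ €4,038,602.60 = 1.9954.
Operating income changes by 1.9954 × +4.9% = +9.8%.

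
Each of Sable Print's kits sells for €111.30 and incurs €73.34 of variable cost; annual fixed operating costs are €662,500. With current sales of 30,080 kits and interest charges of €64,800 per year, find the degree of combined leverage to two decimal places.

2.75

Total contribution margin = 30,080 × €37.96 = €1,141,836.80.
EBIT = €1,141,836.80 − €662,500 = €479,336.80. Interest = €64,800.00.
DOL = €1,141,836.80 ÷ €479,336.80 = 2.3821; DFL = €479,336.80 ÷ €414,536.80 = 1.1563.
Combined leverage = 2.3821 × 1.1563 = 2.7544.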